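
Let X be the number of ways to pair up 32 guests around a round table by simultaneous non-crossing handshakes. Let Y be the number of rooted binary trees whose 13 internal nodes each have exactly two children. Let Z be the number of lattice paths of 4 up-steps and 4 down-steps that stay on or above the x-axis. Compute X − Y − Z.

34614756

With 32 = 2·16 people, non-crossing handshake pairings are non-crossing perfect matchings on a circle, counted by C_16. So X = C_16 = 35357670.
The number of full binary trees on 13 internal nodes is the Catalan number C_13. So Y = C_13 = 742900.
A Dyck path with 4 up-steps and 4 down-steps has semilength 4, so there are C_4 of them. So Z = C_4 = 14.
X − Y − Z = 35357670 − 742900 − 14 = 34614756.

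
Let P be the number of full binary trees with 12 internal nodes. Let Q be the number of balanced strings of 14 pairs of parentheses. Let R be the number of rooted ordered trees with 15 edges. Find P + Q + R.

Full binary trees with n internal nodes are counted by C_n; here n = 12. So P = C_12 = 208012.
A balanced arrangement of 14 bracket pairs is a Dyck word of semilength 14, so the count is C_14. So Q = C_14 = 2674440.
A rooted plane tree with 15 edges has 16 nodes, and the count is C_15. So R = C_15 = 9694845.
P + Q + R = 208012 + 2674440 + 9694845 = 12577297.

12577297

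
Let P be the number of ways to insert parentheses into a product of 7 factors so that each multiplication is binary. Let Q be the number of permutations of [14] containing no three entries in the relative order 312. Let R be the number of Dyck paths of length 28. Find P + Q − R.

Bracketing 7 factors into binary products is counted by C_{7−1} = C_6. So P = C_6 = 132.
For any fixed pattern of length 3, the pattern-avoiding permutations of [14] number C_14. So Q = C_14 = 2674440.
Paths of 14 up- and 14 down-steps that never dip below the axis are Dyck paths; their count is C_14. So R = C_14 = 2674440.
P + Q − R = 132 + 2674440 − 2674440 = 132.

132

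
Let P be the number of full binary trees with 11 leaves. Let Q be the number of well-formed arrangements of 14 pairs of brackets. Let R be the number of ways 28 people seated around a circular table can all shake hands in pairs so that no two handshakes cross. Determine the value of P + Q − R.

Full binary trees with 11 leaves have 11−1 = 10 internal nodes, so there are C_10 of them. So P = C_10 = 16796.
With 14 pairs the number of balanced bracket strings is the Catalan number C_14. So Q = C_14 = 2674440.
Non-crossing handshake pairings of 2n people are counted by C_n; 28 people gives n = 14. So R = C_14 = 2674440.
P + Q − R = 16796 + 2674440 − 2674440 = 16796.

16796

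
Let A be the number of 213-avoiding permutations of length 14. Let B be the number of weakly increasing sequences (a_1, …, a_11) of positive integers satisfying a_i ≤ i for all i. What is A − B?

2615654

Permutations of [n] avoiding any single length-3 pattern are counted by C_n; here n = 14. So A = C_14 = 2674440.
Such sub-staircase sequences of length n are counted by C_n; here n = 11. So B = C_11 = 58786.
A − B = 2674440 − 58786 = 2615654.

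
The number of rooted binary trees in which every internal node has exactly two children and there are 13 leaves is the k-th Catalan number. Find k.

Full binary trees with 13 leaves have 13−1 = 12 internal nodes, so there are C_12 of them.

12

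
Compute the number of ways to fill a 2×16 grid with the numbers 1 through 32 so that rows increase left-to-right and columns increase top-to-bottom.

Standard Young tableaux of shape 2×n are counted by C_n; here n = 16.
C_16 = 35357670.

35357670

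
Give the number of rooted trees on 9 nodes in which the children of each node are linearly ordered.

Rooted ordered (plane) trees on m nodes have m−1 edges and are counted by C_{m−1}; m = 9 gives C_8.
C_8 = 1430.

1430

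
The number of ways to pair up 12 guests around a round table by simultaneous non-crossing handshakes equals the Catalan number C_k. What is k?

6

With 12 = 2·6 people, non-crossing handshake pairings are non-crossing perfect matchings on a circle, counted by C_6.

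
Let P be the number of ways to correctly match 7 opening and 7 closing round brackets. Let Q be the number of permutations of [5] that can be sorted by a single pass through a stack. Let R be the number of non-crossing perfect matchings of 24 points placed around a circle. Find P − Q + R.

208399

A balanced arrangement of 7 bracket pairs is a Dyck word of semilength 7, so the count is C_7. So P = C_7 = 429.
By Knuth's characterisation, the stack-sortable permutations of length 5 are the 231-avoiders, numbering C_5. So Q = C_5 = 42.
Pairing 24 circle points by 12 non-crossing chords gives C_12 matchings. So R = C_12 = 208012.
P − Q + R = 429 − 42 + 208012 = 208399.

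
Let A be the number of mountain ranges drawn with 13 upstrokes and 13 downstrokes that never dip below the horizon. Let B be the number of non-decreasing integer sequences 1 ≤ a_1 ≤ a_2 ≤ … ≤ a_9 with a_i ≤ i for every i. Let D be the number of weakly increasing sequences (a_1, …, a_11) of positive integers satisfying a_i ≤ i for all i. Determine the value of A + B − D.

688976

Paths of 13 up- and 13 down-steps that never dip below the axis are Dyck paths; their count is C_13. So A = C_13 = 742900.
Weakly increasing sequences with a_i ≤ i biject with Dyck paths of semilength 9, so there are C_9. So B = C_9 = 4862.
Weakly increasing sequences with a_i ≤ i biject with Dyck paths of semilength 11, so there are C_11. So D = C_11 = 58786.
A + B − D = 742900 + 4862 − 58786 = 688976.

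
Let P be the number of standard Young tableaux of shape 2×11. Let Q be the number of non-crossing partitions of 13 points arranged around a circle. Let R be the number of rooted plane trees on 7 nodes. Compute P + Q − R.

801554

By the hook-length formula (or a Dyck-path bijection), SYT of shape 2×11 number C_11. So P = C_11 = 58786.
Non-crossing partitions of an n-element set are counted by C_n; here n = 13. So Q = C_13 = 742900.
Rooted ordered (plane) trees on m nodes have m−1 edges and are counted by C_{m−1}; m = 7 gives C_6. So R = C_6 = 132.
P + Q − R = 58786 + 742900 − 132 = 801554.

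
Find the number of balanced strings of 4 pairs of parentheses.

14

A balanced arrangement of 4 bracket pairs is a Dyck word of semilength 4, so the count is C_4.
C_4 = C_3 · 2(2·3+1)/(3+2) = 5 · 14/5 = 14.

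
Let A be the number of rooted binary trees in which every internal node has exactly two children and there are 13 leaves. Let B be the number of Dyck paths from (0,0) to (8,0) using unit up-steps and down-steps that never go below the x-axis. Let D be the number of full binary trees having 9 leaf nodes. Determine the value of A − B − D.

206568

Full binary trees with 13 leaves have 13−1 = 12 internal nodes, so there are C_12 of them. So A = C_12 = 208012.
Dyck paths of semilength n (length 2n) are counted by C_n; here n = 4. So B = C_4 = 14.
Full binary trees with 9 leaves have 9−1 = 8 internal nodes, so there are C_8 of them. So D = C_8 = 1430.
A − B − D = 208012 − 14 − 1430 = 206568.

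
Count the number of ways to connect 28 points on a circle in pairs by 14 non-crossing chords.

2674440

Non-crossing perfect matchings of 2n points on a circle are counted by C_n; with 28 points, n = 14.
C_14 = C(28,14)/15 = 40116600/15 = 2674440.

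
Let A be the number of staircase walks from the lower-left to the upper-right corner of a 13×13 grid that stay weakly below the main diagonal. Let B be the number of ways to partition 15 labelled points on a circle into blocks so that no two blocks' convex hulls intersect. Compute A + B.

Monotone paths in an n×n grid that stay weakly below the diagonal are counted by C_n; here n = 13. So A = C_13 = 742900.
Non-crossing partitions of an n-element set are counted by C_n; here n = 15. So B = C_15 = 9694845.
A + B = 742900 + 9694845 = 10437745.

10437745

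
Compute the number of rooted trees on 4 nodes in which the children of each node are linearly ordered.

A rooted plane tree on 4 nodes has 3 edges, and such trees are counted by C_3.
C_3 = 5.

5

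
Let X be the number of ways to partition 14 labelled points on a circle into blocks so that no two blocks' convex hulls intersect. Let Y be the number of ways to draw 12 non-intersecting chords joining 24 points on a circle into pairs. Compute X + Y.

2882452

Non-crossing partitions of an n-element set are counted by C_n; here n = 14. So X = C_14 = 2674440.
Pairing 24 circle points by 12 non-crossing chords gives C_12 matchings. So Y = C_12 = 208012.
X + Y = 2674440 + 208012 = 2882452.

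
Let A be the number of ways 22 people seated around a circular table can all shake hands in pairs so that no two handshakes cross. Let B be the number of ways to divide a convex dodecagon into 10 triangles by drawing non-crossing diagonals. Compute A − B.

With 22 = 2·11 people, non-crossing handshake pairings are non-crossing perfect matchings on a circle, counted by C_11. So A = C_11 = 58786.
A convex 12-gon is triangulated into 10 triangles, and the number of such triangulations is the Catalan number C_{12−2} = C_10. So B = C_10 = 16796.
A − B = 58786 − 16796 = 41990.

41990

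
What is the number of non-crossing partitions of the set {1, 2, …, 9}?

4862

The non-crossing partitions of [9] form a lattice of size C_9.
C_9 = C(18,9)/10 = 48620/10 = 4862.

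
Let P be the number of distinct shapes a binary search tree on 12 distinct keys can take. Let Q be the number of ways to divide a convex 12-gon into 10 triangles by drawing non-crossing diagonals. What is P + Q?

224808

There are C_n binary search tree shapes on n keys; with n = 12 that is C_12. So P = C_12 = 208012.
The number of triangulations of a 12-gon is the Catalan number C_10 (index = sides − 2). So Q = C_10 = 16796.
P + Q = 208012 + 16796 = 224808.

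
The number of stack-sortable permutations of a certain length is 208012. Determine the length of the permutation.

12

Stack-sortable permutations of [n] are counted by C_n; 208012 = C_12.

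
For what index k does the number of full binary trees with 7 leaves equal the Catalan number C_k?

6

Full binary trees with 7 leaves have 7−1 = 6 internal nodes, so there are C_6 of them.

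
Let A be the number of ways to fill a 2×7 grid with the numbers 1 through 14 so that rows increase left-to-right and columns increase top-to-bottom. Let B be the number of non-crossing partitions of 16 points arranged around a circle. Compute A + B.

35358099

By the hook-length formula (or a Dyck-path bijection), SYT of shape 2×7 number C_7. So A = C_7 = 429.
Non-crossing partitions of an n-element set are counted by C_n; here n = 16. So B = C_16 = 35357670.
A + B = 429 + 35357670 = 35358099.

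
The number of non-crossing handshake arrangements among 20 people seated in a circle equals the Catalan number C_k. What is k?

With 20 = 2·10 people, non-crossing handshake pairings are non-crossing perfect matchings on a circle, counted by C_10.

10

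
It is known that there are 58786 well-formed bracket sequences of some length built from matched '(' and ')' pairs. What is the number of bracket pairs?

11

Balanced strings of n bracket-pairs are counted by C_n. Since C_11 = 58786, the index is 11.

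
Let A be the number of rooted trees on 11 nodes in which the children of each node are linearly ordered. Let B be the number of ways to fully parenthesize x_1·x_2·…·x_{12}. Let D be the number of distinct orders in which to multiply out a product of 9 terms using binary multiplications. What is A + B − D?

74152

A rooted plane tree on 11 nodes has 10 edges, and such trees are counted by C_10. So A = C_10 = 16796.
Ways to associate a product of 12 factors correspond to binary trees on 12 leaves, so the count is C_11. So B = C_11 = 58786.
Bracketing 9 factors into binary products is counted by C_{9−1} = C_8. So D = C_8 = 1430.
A + B − D = 16796 + 58786 − 1430 = 74152.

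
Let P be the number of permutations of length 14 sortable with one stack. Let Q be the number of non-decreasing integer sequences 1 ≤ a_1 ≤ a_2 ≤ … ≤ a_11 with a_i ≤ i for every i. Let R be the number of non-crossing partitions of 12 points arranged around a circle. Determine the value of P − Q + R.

2823666

Stack-sortable permutations are exactly the 231-avoiding ones, counted by C_n; here n = 14. So P = C_14 = 2674440.
Such sub-staircase sequences of length n are counted by C_n; here n = 11. So Q = C_11 = 58786.
The non-crossing partitions of [12] form a lattice of size C_12. So R = C_12 = 208012.
P − Q + R = 2674440 − 58786 + 208012 = 2823666.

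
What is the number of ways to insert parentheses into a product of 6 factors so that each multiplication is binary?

42

Ways to associate a product of 6 factors correspond to binary trees on 6 leaves, so the count is C_5.
C_5 = C_4 · 2(2·4+1)/(4+2) = 14 · 18/6 = 42.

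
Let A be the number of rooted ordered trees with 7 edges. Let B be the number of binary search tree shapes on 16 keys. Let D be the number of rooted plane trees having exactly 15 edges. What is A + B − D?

25663254

A rooted plane tree with 7 edges has 8 nodes, and the count is C_7. So A = C_7 = 429.
Binary trees (left/right distinguished) on n nodes are counted by C_n; here n = 16. So B = C_16 = 35357670.
Rooted ordered trees with n edges are counted by C_n; here n = 15. So D = C_15 = 9694845.
A + B − D = 429 + 35357670 − 9694845 = 25663254.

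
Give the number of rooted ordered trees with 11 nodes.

16796

Rooted ordered (plane) trees on m nodes have m−1 edges and are counted by C_{m−1}; m = 11 gives C_10.
C_10 = C(20,10)/11 = 184756/11 = 16796.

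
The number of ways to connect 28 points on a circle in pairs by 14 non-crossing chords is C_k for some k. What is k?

Pairing 28 circle points by 14 non-crossing chords gives C_14 matchings.

14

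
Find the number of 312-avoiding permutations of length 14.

2674440

Permutations of [n] avoiding any single length-3 pattern are counted by C_n; here n = 14.
C_14 = 2674440.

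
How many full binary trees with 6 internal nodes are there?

132

The number of full binary trees on 6 internal nodes is the Catalan number C_6.
C_6 = C(12,6)/7 = 924/7 = 132.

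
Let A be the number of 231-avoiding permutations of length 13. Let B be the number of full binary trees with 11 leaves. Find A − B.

726104

Permutations of [n] avoiding any single length-3 pattern are counted by C_n; here n = 13. So A = C_13 = 742900.
Full binary trees with 11 leaves have 11−1 = 10 internal nodes, so there are C_10 of them. So B = C_10 = 16796.
A − B = 742900 − 16796 = 726104.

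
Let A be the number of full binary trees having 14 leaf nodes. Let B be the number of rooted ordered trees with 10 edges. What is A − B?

Full binary trees with 14 leaves have 14−1 = 13 internal nodes, so there are C_13 of them. So A = C_13 = 742900.
Rooted ordered trees with n edges are counted by C_n; here n = 10. So B = C_10 = 16796.
A − B = 742900 − 16796 = 726104.

726104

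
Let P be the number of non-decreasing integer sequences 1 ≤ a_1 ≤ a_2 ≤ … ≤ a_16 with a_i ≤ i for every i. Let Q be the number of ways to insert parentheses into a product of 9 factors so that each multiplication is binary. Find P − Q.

Such sub-staircase sequences of length n are counted by C_n; here n = 16. So P = C_16 = 35357670.
Ways to associate a product of 9 factors correspond to binary trees on 9 leaves, so the count is C_8. So Q = C_8 = 1430.
P − Q = 35357670 − 1430 = 35356240.

35356240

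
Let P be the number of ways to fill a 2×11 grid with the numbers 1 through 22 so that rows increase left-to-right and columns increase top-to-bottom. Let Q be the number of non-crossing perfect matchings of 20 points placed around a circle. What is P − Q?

41990

Standard Young tableaux of shape 2×n are counted by C_n; here n = 11. So P = C_11 = 58786.
Pairing 20 circle points by 10 non-crossing chords gives C_10 matchings. So Q = C_10 = 16796.
P − Q = 58786 − 16796 = 41990.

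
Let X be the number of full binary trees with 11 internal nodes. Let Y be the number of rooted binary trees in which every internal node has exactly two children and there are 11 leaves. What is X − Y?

Full binary trees with n internal nodes are counted by C_n; here n = 11. So X = C_11 = 58786.
A full binary tree with L leaves has L−1 internal nodes and is counted by C_{L−1}; L = 11 gives C_10. So Y = C_10 = 16796.
X − Y = 58786 − 16796 = 41990.

41990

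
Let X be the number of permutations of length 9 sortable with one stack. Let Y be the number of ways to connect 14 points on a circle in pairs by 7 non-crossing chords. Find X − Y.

4433

Stack-sortable permutations are exactly the 231-avoiding ones, counted by C_n; here n = 9. So X = C_9 = 4862.
Non-crossing perfect matchings of 2n points on a circle are counted by C_n; with 14 points, n = 7. So Y = C_7 = 429.
X − Y = 4862 − 429 = 4433.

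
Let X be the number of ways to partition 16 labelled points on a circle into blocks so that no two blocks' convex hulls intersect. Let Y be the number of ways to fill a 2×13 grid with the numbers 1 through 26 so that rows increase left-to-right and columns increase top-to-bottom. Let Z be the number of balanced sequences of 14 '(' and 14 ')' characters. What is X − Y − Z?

31940330

Non-crossing partitions of an n-element set are counted by C_n; here n = 16. So X = C_16 = 35357670.
Standard Young tableaux of shape 2×n are counted by C_n; here n = 13. So Y = C_13 = 742900.
With 14 pairs the number of balanced bracket strings is the Catalan number C_14. So Z = C_14 = 2674440.
X − Y − Z = 35357670 − 742900 − 2674440 = 31940330.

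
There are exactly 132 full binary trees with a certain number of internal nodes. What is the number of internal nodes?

Full binary trees with n internal nodes are counted by C_n. Since C_6 = 132, the index is 6.

6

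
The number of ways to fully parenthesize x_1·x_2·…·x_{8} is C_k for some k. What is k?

Bracketing 8 factors into binary products is counted by C_{8−1} = C_7.

7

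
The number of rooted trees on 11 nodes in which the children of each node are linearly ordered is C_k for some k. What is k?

Rooted ordered (plane) trees on m nodes have m−1 edges and are counted by C_{m−1}; m = 11 gives C_10.

10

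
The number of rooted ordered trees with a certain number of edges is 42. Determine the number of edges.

5

Rooted ordered trees with n edges are counted by C_n. The Catalan number equal to 42 is C_5.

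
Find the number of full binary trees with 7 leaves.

132

Full binary trees with 7 leaves have 7−1 = 6 internal nodes, so there are C_6 of them.
C_6 = C_5 · 2(2·5+1)/(5+2) = 42 · 22/7 = 132.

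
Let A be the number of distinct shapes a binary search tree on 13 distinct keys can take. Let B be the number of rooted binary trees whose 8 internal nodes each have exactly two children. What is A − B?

Rooted binary trees with 13 nodes (each child slot possibly empty) number C_13. So A = C_13 = 742900.
Full binary trees with n internal nodes are counted by C_n; here n = 8. So B = C_8 = 1430.
A − B = 742900 − 1430 = 741470.

741470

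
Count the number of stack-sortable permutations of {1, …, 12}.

208012

By Knuth's characterisation, the stack-sortable permutations of length 12 are the 231-avoiders, numbering C_12.
C_12 = 208012.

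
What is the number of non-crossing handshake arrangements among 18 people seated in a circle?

With 18 = 2·9 people, non-crossing handshake pairings are non-crossing perfect matchings on a circle, counted by C_9.
C_9 = C(18,9)/10 = 48620/10 = 4862.

4862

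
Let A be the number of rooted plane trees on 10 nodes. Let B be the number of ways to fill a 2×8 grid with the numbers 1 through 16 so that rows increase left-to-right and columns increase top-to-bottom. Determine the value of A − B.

3432

Rooted ordered (plane) trees on m nodes have m−1 edges and are counted by C_{m−1}; m = 10 gives C_9. So A = C_9 = 4862.
By the hook-length formula (or a Dyck-path bijection), SYT of shape 2×8 number C_8. So B = C_8 = 1430.
A − B = 4862 − 1430 = 3432.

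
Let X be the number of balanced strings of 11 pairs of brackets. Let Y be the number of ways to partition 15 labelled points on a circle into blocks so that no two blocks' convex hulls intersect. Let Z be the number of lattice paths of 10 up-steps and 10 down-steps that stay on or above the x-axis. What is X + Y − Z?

Balanced strings of n pairs of brackets are counted by C_n; here n = 11. So X = C_11 = 58786.
Non-crossing partitions of an n-element set are counted by C_n; here n = 15. So Y = C_15 = 9694845.
A Dyck path with 10 up-steps and 10 down-steps has semilength 10, so there are C_10 of them. So Z = C_10 = 16796.
X + Y − Z = 58786 + 9694845 − 16796 = 9736835.

9736835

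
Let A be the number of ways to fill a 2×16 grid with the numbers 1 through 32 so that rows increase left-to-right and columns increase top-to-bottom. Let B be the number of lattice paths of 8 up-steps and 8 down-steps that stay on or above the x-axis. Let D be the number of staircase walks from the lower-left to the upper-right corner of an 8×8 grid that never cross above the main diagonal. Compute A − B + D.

35357670

Standard Young tableaux of shape 2×n are counted by C_n; here n = 16. So A = C_16 = 35357670.
Paths of 8 up- and 8 down-steps that never dip below the axis are Dyck paths; their count is C_8. So B = C_8 = 1430.
Monotone paths in an n×n grid that stay weakly below the diagonal are counted by C_n; here n = 8. So D = C_8 = 1430.
A − B + D = 35357670 − 1430 + 1430 = 35357670.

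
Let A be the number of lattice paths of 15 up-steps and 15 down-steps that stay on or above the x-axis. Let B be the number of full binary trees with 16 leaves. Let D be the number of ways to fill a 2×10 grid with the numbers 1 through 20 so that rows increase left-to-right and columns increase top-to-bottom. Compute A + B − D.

19372894

Dyck paths of semilength n (length 2n) are counted by C_n; here n = 15. So A = C_15 = 9694845.
A full binary tree with L leaves has L−1 internal nodes and is counted by C_{L−1}; L = 16 gives C_15. So B = C_15 = 9694845.
By the hook-length formula (or a Dyck-path bijection), SYT of shape 2×10 number C_10. So D = C_10 = 16796.
A + B − D = 9694845 + 9694845 − 16796 = 19372894.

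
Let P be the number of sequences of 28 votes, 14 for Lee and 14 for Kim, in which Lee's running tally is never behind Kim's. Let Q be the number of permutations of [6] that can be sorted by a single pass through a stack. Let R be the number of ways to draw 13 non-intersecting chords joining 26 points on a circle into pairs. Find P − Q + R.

3417208

Reading a vote for the leader as '(' and for the other as ')' turns such a sequence into a balanced string of 14 pairs, so the count is C_14. So P = C_14 = 2674440.
Stack-sortable permutations are exactly the 231-avoiding ones, counted by C_n; here n = 6. So Q = C_6 = 132.
Non-crossing perfect matchings of 2n points on a circle are counted by C_n; with 26 points, n = 13. So R = C_13 = 742900.
P − Q + R = 2674440 − 132 + 742900 = 3417208.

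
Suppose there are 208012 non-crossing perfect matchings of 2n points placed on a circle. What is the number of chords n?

Non-crossing pairings of 2n points on a circle are counted by C_n. Since C_12 = 208012, the index is 12.

12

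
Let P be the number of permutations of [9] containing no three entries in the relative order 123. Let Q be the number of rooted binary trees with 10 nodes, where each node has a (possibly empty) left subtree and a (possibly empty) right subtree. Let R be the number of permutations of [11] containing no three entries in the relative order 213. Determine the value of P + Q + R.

For any fixed pattern of length 3, the pattern-avoiding permutations of [9] number C_9. So P = C_9 = 4862.
There are C_n binary search tree shapes on n keys; with n = 10 that is C_10. So Q = C_10 = 16796.
For any fixed pattern of length 3, the pattern-avoiding permutations of [11] number C_11. So R = C_11 = 58786.
P + Q + R = 4862 + 16796 + 58786 = 80444.

80444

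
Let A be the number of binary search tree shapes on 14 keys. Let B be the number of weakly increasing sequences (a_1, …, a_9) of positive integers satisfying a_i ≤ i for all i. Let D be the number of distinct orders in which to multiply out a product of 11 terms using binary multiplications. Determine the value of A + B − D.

2662506

Rooted binary trees with 14 nodes (each child slot possibly empty) number C_14. So A = C_14 = 2674440.
Such sub-staircase sequences of length n are counted by C_n; here n = 9. So B = C_9 = 4862.
Bracketing 11 factors into binary products is counted by C_{11−1} = C_10. So D = C_10 = 16796.
A + B − D = 2674440 + 4862 − 16796 = 2662506.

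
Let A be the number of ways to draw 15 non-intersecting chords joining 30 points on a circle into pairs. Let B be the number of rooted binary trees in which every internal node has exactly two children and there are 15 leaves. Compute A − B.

7020405

Non-crossing perfect matchings of 2n points on a circle are counted by C_n; with 30 points, n = 15. So A = C_15 = 9694845.
Full binary trees with 15 leaves have 15−1 = 14 internal nodes, so there are C_14 of them. So B = C_14 = 2674440.
A − B = 9694845 − 2674440 = 7020405.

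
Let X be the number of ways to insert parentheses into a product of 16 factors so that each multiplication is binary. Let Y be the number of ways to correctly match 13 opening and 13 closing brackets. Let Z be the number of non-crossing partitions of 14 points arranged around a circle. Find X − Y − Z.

Ways to associate a product of 16 factors correspond to binary trees on 16 leaves, so the count is C_15. So X = C_15 = 9694845.
A balanced arrangement of 13 bracket pairs is a Dyck word of semilength 13, so the count is C_13. So Y = C_13 = 742900.
The non-crossing partitions of [14] form a lattice of size C_14. So Z = C_14 = 2674440.
X − Y − Z = 9694845 − 742900 − 2674440 = 6277505.

6277505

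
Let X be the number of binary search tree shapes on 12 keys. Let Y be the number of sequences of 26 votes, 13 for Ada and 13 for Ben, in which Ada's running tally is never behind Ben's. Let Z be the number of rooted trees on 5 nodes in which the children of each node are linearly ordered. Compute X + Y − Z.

There are C_n binary search tree shapes on n keys; with n = 12 that is C_12. So X = C_12 = 208012.
Ballot sequences with n votes each where one side never trails are Dyck words, counted by C_n; here n = 13. So Y = C_13 = 742900.
A rooted plane tree on 5 nodes has 4 edges, and such trees are counted by C_4. So Z = C_4 = 14.
X + Y − Z = 208012 + 742900 − 14 = 950898.

950898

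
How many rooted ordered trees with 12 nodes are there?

A rooted plane tree on 12 nodes has 11 edges, and such trees are counted by C_11.
C_11 = 58786.

58786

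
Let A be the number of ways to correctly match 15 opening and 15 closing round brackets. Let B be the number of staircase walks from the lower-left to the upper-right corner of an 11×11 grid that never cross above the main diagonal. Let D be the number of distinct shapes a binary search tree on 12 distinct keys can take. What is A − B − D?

9428047

Balanced strings of n pairs of brackets are counted by C_n; here n = 15. So A = C_15 = 9694845.
Monotone paths in an n×n grid that stay weakly below the diagonal are counted by C_n; here n = 11. So B = C_11 = 58786.
There are C_n binary search tree shapes on n keys; with n = 12 that is C_12. So D = C_12 = 208012.
A − B − D = 9694845 − 58786 − 208012 = 9428047.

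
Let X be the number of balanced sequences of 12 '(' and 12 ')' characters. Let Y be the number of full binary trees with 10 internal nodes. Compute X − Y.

Balanced strings of n pairs of brackets are counted by C_n; here n = 12. So X = C_12 = 208012.
The number of full binary trees on 10 internal nodes is the Catalan number C_10. So Y = C_10 = 16796.
X − Y = 208012 − 16796 = 191216.

191216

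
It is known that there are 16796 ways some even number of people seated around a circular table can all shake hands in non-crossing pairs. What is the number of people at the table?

Non-crossing handshake pairings of 2n people are counted by C_n; 16796 = C_10.
So n = 10, and there are 2n = 20 people.

20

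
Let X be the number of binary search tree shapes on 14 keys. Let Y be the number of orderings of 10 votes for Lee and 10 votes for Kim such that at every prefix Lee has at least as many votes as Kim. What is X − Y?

Binary trees (left/right distinguished) on n nodes are counted by C_n; here n = 14. So X = C_14 = 2674440.
Ballot sequences with n votes each where one side never trails are Dyck words, counted by C_n; here n = 10. So Y = C_10 = 16796.
X − Y = 2674440 − 16796 = 2657644.

2657644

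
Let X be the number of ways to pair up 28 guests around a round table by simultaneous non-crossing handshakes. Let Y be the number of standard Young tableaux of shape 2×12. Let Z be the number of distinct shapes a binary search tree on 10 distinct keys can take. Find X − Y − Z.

Non-crossing handshake pairings of 2n people are counted by C_n; 28 people gives n = 14. So X = C_14 = 2674440.
Standard Young tableaux of shape 2×n are counted by C_n; here n = 12. So Y = C_12 = 208012.
There are C_n binary search tree shapes on n keys; with n = 10 that is C_10. So Z = C_10 = 16796.
X − Y − Z = 2674440 − 208012 − 16796 = 2449632.

2449632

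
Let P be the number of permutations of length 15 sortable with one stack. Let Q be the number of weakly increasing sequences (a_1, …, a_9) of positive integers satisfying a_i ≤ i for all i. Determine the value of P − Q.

9689983

Stack-sortable permutations are exactly the 231-avoiding ones, counted by C_n; here n = 15. So P = C_15 = 9694845.
Such sub-staircase sequences of length n are counted by C_n; here n = 9. So Q = C_9 = 4862.
P − Q = 9694845 − 4862 = 9689983.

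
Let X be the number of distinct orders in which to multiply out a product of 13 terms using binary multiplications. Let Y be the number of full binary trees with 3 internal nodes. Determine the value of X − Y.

208007

Parenthesizations of m factors correspond to full binary trees with m leaves, counted by C_{m−1}; m = 13 gives C_12. So X = C_12 = 208012.
Full binary trees with n internal nodes are counted by C_n; here n = 3. So Y = C_3 = 5.
X − Y = 208012 − 5 = 208007.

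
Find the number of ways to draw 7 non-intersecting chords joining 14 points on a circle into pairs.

429

Pairing 14 circle points by 7 non-crossing chords gives C_7 matchings.
C_7 = 429.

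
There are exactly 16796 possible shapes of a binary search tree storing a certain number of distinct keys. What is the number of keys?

Binary search tree shapes on n keys are counted by C_n, and C_10 = 16796.

10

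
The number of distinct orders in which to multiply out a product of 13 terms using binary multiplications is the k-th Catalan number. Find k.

12

Parenthesizations of m factors correspond to full binary trees with m leaves, counted by C_{m−1}; m = 13 gives C_12.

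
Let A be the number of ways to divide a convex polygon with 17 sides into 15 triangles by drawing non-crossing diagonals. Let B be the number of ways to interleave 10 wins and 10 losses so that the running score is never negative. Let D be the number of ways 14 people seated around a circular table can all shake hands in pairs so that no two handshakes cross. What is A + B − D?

The number of triangulations of a 17-gon is the Catalan number C_15 (index = sides − 2). So A = C_15 = 9694845.
Reading a vote for the leader as '(' and for the other as ')' turns such a sequence into a balanced string of 10 pairs, so the count is C_10. So B = C_10 = 16796.
With 14 = 2·7 people, non-crossing handshake pairings are non-crossing perfect matchings on a circle, counted by C_7. So D = C_7 = 429.
A + B − D = 9694845 + 16796 − 429 = 9711212.

9711212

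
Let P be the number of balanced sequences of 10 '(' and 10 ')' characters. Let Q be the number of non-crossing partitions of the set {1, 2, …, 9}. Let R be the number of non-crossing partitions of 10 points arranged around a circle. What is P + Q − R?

With 10 pairs the number of balanced bracket strings is the Catalan number C_10. So P = C_10 = 16796.
Non-crossing partitions of an n-element set are counted by C_n; here n = 9. So Q = C_9 = 4862.
Non-crossing partitions of an n-element set are counted by C_n; here n = 10. So R = C_10 = 16796.
P + Q − R = 16796 + 4862 − 16796 = 4862.

4862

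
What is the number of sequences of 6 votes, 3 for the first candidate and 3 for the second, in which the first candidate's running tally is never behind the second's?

5

Ballot sequences with n votes each where one side never trails are Dyck words, counted by C_n; here n = 3.
C_3 = C(6,3)/4 = 20/4 = 5.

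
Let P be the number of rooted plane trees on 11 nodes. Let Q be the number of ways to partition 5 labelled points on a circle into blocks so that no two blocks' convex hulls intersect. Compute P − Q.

16754

Rooted ordered (plane) trees on m nodes have m−1 edges and are counted by C_{m−1}; m = 11 gives C_10. So P = C_10 = 16796.
The non-crossing partitions of [5] form a lattice of size C_5. So Q = C_5 = 42.
P − Q = 16796 − 42 = 16754.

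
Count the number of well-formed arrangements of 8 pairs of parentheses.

1430

A balanced arrangement of 8 bracket pairs is a Dyck word of semilength 8, so the count is C_8.
C_8 = C(16,8)/9 = 12870/9 = 1430.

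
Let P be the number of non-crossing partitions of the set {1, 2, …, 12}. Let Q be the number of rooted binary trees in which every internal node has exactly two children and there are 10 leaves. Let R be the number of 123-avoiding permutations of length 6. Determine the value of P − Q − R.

203018

Non-crossing partitions of an n-element set are counted by C_n; here n = 12. So P = C_12 = 208012.
A full binary tree with L leaves has L−1 internal nodes and is counted by C_{L−1}; L = 10 gives C_9. So Q = C_9 = 4862.
For any fixed pattern of length 3, the pattern-avoiding permutations of [6] number C_6. So R = C_6 = 132.
P − Q − R = 208012 − 4862 − 132 = 203018.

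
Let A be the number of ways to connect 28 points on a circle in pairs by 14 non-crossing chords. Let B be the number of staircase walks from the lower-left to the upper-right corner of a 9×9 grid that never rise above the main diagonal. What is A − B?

Pairing 28 circle points by 14 non-crossing chords gives C_14 matchings. So A = C_14 = 2674440.
Monotone paths in an n×n grid that stay weakly below the diagonal are counted by C_n; here n = 9. So B = C_9 = 4862.
A − B = 2674440 − 4862 = 2669578.

2669578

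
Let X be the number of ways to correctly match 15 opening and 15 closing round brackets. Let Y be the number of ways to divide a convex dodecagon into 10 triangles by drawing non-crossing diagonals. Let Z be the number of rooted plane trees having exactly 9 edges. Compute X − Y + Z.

9682911

Balanced strings of n pairs of brackets are counted by C_n; here n = 15. So X = C_15 = 9694845.
Triangulations of a convex m-gon are counted by C_{m−2}; with m = 12 this is C_10. So Y = C_10 = 16796.
A rooted plane tree with 9 edges has 10 nodes, and the count is C_9. So Z = C_9 = 4862.
X − Y + Z = 9694845 − 16796 + 4862 = 9682911.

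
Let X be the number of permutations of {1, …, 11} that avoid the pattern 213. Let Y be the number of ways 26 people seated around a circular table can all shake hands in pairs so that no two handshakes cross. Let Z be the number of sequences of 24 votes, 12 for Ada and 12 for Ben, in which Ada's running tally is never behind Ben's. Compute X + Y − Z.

593674

For any fixed pattern of length 3, the pattern-avoiding permutations of [11] number C_11. So X = C_11 = 58786.
With 26 = 2·13 people, non-crossing handshake pairings are non-crossing perfect matchings on a circle, counted by C_13. So Y = C_13 = 742900.
Reading a vote for the leader as '(' and for the other as ')' turns such a sequence into a balanced string of 12 pairs, so the count is C_12. So Z = C_12 = 208012.
X + Y − Z = 58786 + 742900 − 208012 = 593674.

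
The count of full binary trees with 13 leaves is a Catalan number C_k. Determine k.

A full binary tree with L leaves has L−1 internal nodes and is counted by C_{L−1}; L = 13 gives C_12.

12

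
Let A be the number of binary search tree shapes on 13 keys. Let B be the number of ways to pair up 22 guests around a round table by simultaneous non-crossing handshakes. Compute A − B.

There are C_n binary search tree shapes on n keys; with n = 13 that is C_13. So A = C_13 = 742900.
Non-crossing handshake pairings of 2n people are counted by C_n; 22 people gives n = 11. So B = C_11 = 58786.
A − B = 742900 − 58786 = 684114.

684114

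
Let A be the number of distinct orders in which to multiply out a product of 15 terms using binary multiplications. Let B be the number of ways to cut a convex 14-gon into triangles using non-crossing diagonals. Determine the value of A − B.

Ways to associate a product of 15 factors correspond to binary trees on 15 leaves, so the count is C_14. So A = C_14 = 2674440.
A convex 14-gon is triangulated into 12 triangles, and the number of such triangulations is the Catalan number C_{14−2} = C_12. So B = C_12 = 208012.
A − B = 2674440 − 208012 = 2466428.

2466428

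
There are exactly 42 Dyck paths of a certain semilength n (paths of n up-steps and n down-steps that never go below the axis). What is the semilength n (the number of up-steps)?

Dyck paths of semilength n are counted by C_n; 42 = C_5.

5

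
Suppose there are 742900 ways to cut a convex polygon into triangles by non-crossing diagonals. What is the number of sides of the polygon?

Triangulations of a convex m-gon are counted by C_{m−2}; 742900 = C_13.
So m − 2 = 13, giving m = 15 sides.

15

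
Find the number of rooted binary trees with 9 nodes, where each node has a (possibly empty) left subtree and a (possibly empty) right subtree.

There are C_n binary search tree shapes on n keys; with n = 9 that is C_9.
C_9 = C_8 · 2(2·8+1)/(8+2) = 1430 · 34/10 = 4862.

4862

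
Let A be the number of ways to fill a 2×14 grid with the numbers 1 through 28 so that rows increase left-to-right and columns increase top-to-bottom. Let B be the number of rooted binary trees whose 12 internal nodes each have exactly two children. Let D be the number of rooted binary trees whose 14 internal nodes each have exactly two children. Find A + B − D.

By the hook-length formula (or a Dyck-path bijection), SYT of shape 2×14 number C_14. So A = C_14 = 2674440.
Full binary trees with n internal nodes are counted by C_n; here n = 12. So B = C_12 = 208012.
Full binary trees with n internal nodes are counted by C_n; here n = 14. So D = C_14 = 2674440.
A + B − D = 2674440 + 208012 − 2674440 = 208012.

208012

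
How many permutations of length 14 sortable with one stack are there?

Stack-sortable permutations are exactly the 231-avoiding ones, counted by C_n; here n = 14.
C_14 = C(28,14)/15 = 40116600/15 = 2674440.

2674440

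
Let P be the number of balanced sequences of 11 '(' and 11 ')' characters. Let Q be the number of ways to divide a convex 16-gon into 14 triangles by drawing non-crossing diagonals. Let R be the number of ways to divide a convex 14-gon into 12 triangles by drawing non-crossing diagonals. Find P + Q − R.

2525214

A balanced arrangement of 11 bracket pairs is a Dyck word of semilength 11, so the count is C_11. So P = C_11 = 58786.
Triangulations of a convex m-gon are counted by C_{m−2}; with m = 16 this is C_14. So Q = C_14 = 2674440.
The number of triangulations of a 14-gon is the Catalan number C_12 (index = sides − 2). So R = C_12 = 208012.
P + Q − R = 58786 + 2674440 − 208012 = 2525214.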